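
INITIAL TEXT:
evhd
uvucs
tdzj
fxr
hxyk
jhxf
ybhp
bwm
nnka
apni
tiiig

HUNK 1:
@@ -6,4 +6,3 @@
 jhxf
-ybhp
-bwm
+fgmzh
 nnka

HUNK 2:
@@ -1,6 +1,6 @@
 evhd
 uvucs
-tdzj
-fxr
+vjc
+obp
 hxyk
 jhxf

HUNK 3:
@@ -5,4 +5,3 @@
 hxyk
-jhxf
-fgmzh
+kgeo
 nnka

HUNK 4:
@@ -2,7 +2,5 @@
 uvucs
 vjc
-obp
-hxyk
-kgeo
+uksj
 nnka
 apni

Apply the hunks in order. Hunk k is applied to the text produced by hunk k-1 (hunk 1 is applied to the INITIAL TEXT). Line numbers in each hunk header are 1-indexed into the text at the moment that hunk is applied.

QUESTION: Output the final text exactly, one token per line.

Answer: evhd
uvucs
vjc
uksj
nnka
apni
tiiig

Derivation:
Hunk 1: at line 6 remove [ybhp,bwm] add [fgmzh] -> 10 lines: evhd uvucs tdzj fxr hxyk jhxf fgmzh nnka apni tiiig
Hunk 2: at line 1 remove [tdzj,fxr] add [vjc,obp] -> 10 lines: evhd uvucs vjc obp hxyk jhxf fgmzh nnka apni tiiig
Hunk 3: at line 5 remove [jhxf,fgmzh] add [kgeo] -> 9 lines: evhd uvucs vjc obp hxyk kgeo nnka apni tiiig
Hunk 4: at line 2 remove [obp,hxyk,kgeo] add [uksj] -> 7 lines: evhd uvucs vjc uksj nnka apni tiiig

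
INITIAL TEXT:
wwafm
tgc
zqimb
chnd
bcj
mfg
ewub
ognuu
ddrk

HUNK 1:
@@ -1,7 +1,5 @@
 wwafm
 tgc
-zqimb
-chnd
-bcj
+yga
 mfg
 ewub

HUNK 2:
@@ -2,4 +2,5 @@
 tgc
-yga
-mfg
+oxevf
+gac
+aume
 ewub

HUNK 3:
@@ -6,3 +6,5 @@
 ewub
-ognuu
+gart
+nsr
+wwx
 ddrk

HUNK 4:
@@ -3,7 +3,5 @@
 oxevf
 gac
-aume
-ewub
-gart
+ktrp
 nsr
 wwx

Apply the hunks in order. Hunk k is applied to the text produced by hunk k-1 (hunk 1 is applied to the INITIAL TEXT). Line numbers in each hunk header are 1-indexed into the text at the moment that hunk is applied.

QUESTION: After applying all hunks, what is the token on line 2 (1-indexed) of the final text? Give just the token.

Answer: tgc

Derivation:
Hunk 1: at line 1 remove [zqimb,chnd,bcj] add [yga] -> 7 lines: wwafm tgc yga mfg ewub ognuu ddrk
Hunk 2: at line 2 remove [yga,mfg] add [oxevf,gac,aume] -> 8 lines: wwafm tgc oxevf gac aume ewub ognuu ddrk
Hunk 3: at line 6 remove [ognuu] add [gart,nsr,wwx] -> 10 lines: wwafm tgc oxevf gac aume ewub gart nsr wwx ddrk
Hunk 4: at line 3 remove [aume,ewub,gart] add [ktrp] -> 8 lines: wwafm tgc oxevf gac ktrp nsr wwx ddrk
Final line 2: tgc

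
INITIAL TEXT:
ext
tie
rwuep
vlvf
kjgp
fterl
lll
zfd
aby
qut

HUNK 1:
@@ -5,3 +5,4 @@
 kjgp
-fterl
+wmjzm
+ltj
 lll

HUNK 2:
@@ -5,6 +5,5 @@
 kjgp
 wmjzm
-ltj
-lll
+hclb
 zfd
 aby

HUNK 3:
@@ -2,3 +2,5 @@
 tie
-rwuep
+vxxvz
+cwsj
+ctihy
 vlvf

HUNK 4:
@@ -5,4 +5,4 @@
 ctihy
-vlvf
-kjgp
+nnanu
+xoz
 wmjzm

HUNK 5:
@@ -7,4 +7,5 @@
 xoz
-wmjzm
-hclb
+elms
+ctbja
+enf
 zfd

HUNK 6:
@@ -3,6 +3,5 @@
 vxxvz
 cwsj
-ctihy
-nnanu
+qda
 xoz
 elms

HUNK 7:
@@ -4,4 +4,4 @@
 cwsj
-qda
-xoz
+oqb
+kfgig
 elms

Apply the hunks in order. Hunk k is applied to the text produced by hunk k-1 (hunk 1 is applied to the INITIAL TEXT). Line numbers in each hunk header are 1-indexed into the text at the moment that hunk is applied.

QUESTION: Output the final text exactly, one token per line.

Answer: ext
tie
vxxvz
cwsj
oqb
kfgig
elms
ctbja
enf
zfd
aby
qut

Derivation:
Hunk 1: at line 5 remove [fterl] add [wmjzm,ltj] -> 11 lines: ext tie rwuep vlvf kjgp wmjzm ltj lll zfd aby qut
Hunk 2: at line 5 remove [ltj,lll] add [hclb] -> 10 lines: ext tie rwuep vlvf kjgp wmjzm hclb zfd aby qut
Hunk 3: at line 2 remove [rwuep] add [vxxvz,cwsj,ctihy] -> 12 lines: ext tie vxxvz cwsj ctihy vlvf kjgp wmjzm hclb zfd aby qut
Hunk 4: at line 5 remove [vlvf,kjgp] add [nnanu,xoz] -> 12 lines: ext tie vxxvz cwsj ctihy nnanu xoz wmjzm hclb zfd aby qut
Hunk 5: at line 7 remove [wmjzm,hclb] add [elms,ctbja,enf] -> 13 lines: ext tie vxxvz cwsj ctihy nnanu xoz elms ctbja enf zfd aby qut
Hunk 6: at line 3 remove [ctihy,nnanu] add [qda] -> 12 lines: ext tie vxxvz cwsj qda xoz elms ctbja enf zfd aby qut
Hunk 7: at line 4 remove [qda,xoz] add [oqb,kfgig] -> 12 lines: ext tie vxxvz cwsj oqb kfgig elms ctbja enf zfd aby qut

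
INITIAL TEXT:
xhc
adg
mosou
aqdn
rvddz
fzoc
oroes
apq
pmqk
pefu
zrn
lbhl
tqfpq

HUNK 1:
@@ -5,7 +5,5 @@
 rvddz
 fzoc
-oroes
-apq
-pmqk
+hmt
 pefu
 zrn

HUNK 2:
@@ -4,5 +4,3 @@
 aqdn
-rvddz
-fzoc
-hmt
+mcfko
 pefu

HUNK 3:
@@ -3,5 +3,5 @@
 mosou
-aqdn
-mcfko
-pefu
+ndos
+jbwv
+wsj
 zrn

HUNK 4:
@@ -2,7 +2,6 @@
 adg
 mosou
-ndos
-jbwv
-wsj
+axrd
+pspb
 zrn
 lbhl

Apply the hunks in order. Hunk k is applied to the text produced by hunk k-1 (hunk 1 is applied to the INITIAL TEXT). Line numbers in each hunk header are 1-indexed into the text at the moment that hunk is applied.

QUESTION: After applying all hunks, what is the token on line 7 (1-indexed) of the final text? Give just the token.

Answer: lbhl

Derivation:
Hunk 1: at line 5 remove [oroes,apq,pmqk] add [hmt] -> 11 lines: xhc adg mosou aqdn rvddz fzoc hmt pefu zrn lbhl tqfpq
Hunk 2: at line 4 remove [rvddz,fzoc,hmt] add [mcfko] -> 9 lines: xhc adg mosou aqdn mcfko pefu zrn lbhl tqfpq
Hunk 3: at line 3 remove [aqdn,mcfko,pefu] add [ndos,jbwv,wsj] -> 9 lines: xhc adg mosou ndos jbwv wsj zrn lbhl tqfpq
Hunk 4: at line 2 remove [ndos,jbwv,wsj] add [axrd,pspb] -> 8 lines: xhc adg mosou axrd pspb zrn lbhl tqfpq
Final line 7: lbhl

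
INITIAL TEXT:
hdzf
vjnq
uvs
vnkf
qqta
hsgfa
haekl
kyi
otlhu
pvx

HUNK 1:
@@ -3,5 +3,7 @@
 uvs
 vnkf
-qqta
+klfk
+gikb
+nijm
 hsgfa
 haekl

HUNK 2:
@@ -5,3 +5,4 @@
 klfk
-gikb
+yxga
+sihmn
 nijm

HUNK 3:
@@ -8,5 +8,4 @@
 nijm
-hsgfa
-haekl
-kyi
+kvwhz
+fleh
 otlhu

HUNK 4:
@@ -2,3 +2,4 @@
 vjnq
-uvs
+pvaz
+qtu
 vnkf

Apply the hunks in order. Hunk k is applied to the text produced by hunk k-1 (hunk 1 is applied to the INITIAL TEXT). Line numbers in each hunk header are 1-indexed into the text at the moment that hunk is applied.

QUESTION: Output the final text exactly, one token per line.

Answer: hdzf
vjnq
pvaz
qtu
vnkf
klfk
yxga
sihmn
nijm
kvwhz
fleh
otlhu
pvx

Derivation:
Hunk 1: at line 3 remove [qqta] add [klfk,gikb,nijm] -> 12 lines: hdzf vjnq uvs vnkf klfk gikb nijm hsgfa haekl kyi otlhu pvx
Hunk 2: at line 5 remove [gikb] add [yxga,sihmn] -> 13 lines: hdzf vjnq uvs vnkf klfk yxga sihmn nijm hsgfa haekl kyi otlhu pvx
Hunk 3: at line 8 remove [hsgfa,haekl,kyi] add [kvwhz,fleh] -> 12 lines: hdzf vjnq uvs vnkf klfk yxga sihmn nijm kvwhz fleh otlhu pvx
Hunk 4: at line 2 remove [uvs] add [pvaz,qtu] -> 13 lines: hdzf vjnq pvaz qtu vnkf klfk yxga sihmn nijm kvwhz fleh otlhu pvx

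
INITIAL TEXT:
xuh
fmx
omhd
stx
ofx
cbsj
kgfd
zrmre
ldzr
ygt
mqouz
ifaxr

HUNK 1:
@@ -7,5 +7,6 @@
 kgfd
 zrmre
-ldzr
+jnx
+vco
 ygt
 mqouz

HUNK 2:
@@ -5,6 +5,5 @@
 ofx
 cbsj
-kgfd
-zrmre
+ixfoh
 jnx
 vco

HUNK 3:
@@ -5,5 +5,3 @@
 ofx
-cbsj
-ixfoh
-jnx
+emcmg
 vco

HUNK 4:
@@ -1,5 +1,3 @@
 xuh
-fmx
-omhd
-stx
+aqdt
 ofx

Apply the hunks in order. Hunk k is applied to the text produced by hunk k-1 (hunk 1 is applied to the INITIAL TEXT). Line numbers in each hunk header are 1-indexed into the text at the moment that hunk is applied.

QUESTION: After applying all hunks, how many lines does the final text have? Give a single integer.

Hunk 1: at line 7 remove [ldzr] add [jnx,vco] -> 13 lines: xuh fmx omhd stx ofx cbsj kgfd zrmre jnx vco ygt mqouz ifaxr
Hunk 2: at line 5 remove [kgfd,zrmre] add [ixfoh] -> 12 lines: xuh fmx omhd stx ofx cbsj ixfoh jnx vco ygt mqouz ifaxr
Hunk 3: at line 5 remove [cbsj,ixfoh,jnx] add [emcmg] -> 10 lines: xuh fmx omhd stx ofx emcmg vco ygt mqouz ifaxr
Hunk 4: at line 1 remove [fmx,omhd,stx] add [aqdt] -> 8 lines: xuh aqdt ofx emcmg vco ygt mqouz ifaxr
Final line count: 8

Answer: 8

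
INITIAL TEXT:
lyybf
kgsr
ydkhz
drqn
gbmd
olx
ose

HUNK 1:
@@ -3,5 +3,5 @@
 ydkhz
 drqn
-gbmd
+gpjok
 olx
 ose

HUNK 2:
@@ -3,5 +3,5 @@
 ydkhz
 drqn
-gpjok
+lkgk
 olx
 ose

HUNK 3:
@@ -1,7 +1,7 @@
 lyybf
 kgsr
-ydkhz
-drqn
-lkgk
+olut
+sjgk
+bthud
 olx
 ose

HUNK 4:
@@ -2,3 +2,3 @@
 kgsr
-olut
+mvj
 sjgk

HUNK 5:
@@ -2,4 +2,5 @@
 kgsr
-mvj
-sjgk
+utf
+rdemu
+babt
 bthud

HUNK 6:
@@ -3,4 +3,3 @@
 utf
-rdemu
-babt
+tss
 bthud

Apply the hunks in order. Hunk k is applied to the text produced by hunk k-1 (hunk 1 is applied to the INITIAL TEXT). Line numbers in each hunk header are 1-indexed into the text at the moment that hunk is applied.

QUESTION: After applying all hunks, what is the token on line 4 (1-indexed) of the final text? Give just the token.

Hunk 1: at line 3 remove [gbmd] add [gpjok] -> 7 lines: lyybf kgsr ydkhz drqn gpjok olx ose
Hunk 2: at line 3 remove [gpjok] add [lkgk] -> 7 lines: lyybf kgsr ydkhz drqn lkgk olx ose
Hunk 3: at line 1 remove [ydkhz,drqn,lkgk] add [olut,sjgk,bthud] -> 7 lines: lyybf kgsr olut sjgk bthud olx ose
Hunk 4: at line 2 remove [olut] add [mvj] -> 7 lines: lyybf kgsr mvj sjgk bthud olx ose
Hunk 5: at line 2 remove [mvj,sjgk] add [utf,rdemu,babt] -> 8 lines: lyybf kgsr utf rdemu babt bthud olx ose
Hunk 6: at line 3 remove [rdemu,babt] add [tss] -> 7 lines: lyybf kgsr utf tss bthud olx ose
Final line 4: tss

Answer: tss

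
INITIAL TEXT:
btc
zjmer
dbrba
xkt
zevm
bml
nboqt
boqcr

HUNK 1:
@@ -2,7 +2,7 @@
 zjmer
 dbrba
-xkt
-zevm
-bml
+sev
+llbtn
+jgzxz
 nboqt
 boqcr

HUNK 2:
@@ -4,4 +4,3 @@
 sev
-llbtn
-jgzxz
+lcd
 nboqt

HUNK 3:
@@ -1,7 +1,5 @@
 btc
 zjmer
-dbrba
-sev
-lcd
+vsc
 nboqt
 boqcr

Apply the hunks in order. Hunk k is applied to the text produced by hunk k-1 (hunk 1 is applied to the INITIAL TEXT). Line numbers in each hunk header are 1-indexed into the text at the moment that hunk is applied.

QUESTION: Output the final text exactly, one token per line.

Hunk 1: at line 2 remove [xkt,zevm,bml] add [sev,llbtn,jgzxz] -> 8 lines: btc zjmer dbrba sev llbtn jgzxz nboqt boqcr
Hunk 2: at line 4 remove [llbtn,jgzxz] add [lcd] -> 7 lines: btc zjmer dbrba sev lcd nboqt boqcr
Hunk 3: at line 1 remove [dbrba,sev,lcd] add [vsc] -> 5 lines: btc zjmer vsc nboqt boqcr

Answer: btc
zjmer
vsc
nboqt
boqcr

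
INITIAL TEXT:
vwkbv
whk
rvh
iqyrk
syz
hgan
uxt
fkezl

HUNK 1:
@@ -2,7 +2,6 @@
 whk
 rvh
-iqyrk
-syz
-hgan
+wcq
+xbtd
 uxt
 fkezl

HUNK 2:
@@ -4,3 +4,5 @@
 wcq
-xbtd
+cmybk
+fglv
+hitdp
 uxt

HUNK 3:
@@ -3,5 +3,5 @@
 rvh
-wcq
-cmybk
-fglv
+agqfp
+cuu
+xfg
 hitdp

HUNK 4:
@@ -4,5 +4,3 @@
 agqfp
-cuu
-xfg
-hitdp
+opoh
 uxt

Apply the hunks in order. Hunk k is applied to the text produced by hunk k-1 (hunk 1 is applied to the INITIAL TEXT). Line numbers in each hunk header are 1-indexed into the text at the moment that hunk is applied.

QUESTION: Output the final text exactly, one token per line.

Answer: vwkbv
whk
rvh
agqfp
opoh
uxt
fkezl

Derivation:
Hunk 1: at line 2 remove [iqyrk,syz,hgan] add [wcq,xbtd] -> 7 lines: vwkbv whk rvh wcq xbtd uxt fkezl
Hunk 2: at line 4 remove [xbtd] add [cmybk,fglv,hitdp] -> 9 lines: vwkbv whk rvh wcq cmybk fglv hitdp uxt fkezl
Hunk 3: at line 3 remove [wcq,cmybk,fglv] add [agqfp,cuu,xfg] -> 9 lines: vwkbv whk rvh agqfp cuu xfg hitdp uxt fkezl
Hunk 4: at line 4 remove [cuu,xfg,hitdp] add [opoh] -> 7 lines: vwkbv whk rvh agqfp opoh uxt fkezl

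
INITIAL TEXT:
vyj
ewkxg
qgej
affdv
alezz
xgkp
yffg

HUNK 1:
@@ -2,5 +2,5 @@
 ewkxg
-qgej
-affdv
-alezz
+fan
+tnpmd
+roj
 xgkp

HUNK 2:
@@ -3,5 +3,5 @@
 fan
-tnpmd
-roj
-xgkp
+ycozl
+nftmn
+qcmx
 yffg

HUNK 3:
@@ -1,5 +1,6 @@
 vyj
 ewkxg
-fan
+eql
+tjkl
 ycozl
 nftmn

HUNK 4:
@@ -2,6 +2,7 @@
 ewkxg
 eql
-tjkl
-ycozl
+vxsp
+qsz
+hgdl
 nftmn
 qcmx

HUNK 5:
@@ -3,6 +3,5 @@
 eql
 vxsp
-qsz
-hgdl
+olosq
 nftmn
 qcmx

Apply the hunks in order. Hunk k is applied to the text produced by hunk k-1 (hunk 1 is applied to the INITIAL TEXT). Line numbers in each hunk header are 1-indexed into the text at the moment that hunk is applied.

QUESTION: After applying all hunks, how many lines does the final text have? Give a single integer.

Answer: 8

Derivation:
Hunk 1: at line 2 remove [qgej,affdv,alezz] add [fan,tnpmd,roj] -> 7 lines: vyj ewkxg fan tnpmd roj xgkp yffg
Hunk 2: at line 3 remove [tnpmd,roj,xgkp] add [ycozl,nftmn,qcmx] -> 7 lines: vyj ewkxg fan ycozl nftmn qcmx yffg
Hunk 3: at line 1 remove [fan] add [eql,tjkl] -> 8 lines: vyj ewkxg eql tjkl ycozl nftmn qcmx yffg
Hunk 4: at line 2 remove [tjkl,ycozl] add [vxsp,qsz,hgdl] -> 9 lines: vyj ewkxg eql vxsp qsz hgdl nftmn qcmx yffg
Hunk 5: at line 3 remove [qsz,hgdl] add [olosq] -> 8 lines: vyj ewkxg eql vxsp olosq nftmn qcmx yffg
Final line count: 8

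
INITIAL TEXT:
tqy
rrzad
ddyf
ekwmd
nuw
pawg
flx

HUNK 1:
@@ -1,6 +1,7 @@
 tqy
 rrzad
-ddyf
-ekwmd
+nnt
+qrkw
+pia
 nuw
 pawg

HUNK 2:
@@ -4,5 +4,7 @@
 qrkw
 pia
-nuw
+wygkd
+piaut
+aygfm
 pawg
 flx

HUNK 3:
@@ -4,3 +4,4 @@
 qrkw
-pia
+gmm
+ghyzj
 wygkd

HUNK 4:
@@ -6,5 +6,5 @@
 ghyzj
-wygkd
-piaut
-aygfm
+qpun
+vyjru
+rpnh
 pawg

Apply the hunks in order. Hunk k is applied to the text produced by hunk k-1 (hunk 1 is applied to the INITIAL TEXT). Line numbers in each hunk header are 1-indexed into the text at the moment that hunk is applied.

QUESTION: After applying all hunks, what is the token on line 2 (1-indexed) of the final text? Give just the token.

Answer: rrzad

Derivation:
Hunk 1: at line 1 remove [ddyf,ekwmd] add [nnt,qrkw,pia] -> 8 lines: tqy rrzad nnt qrkw pia nuw pawg flx
Hunk 2: at line 4 remove [nuw] add [wygkd,piaut,aygfm] -> 10 lines: tqy rrzad nnt qrkw pia wygkd piaut aygfm pawg flx
Hunk 3: at line 4 remove [pia] add [gmm,ghyzj] -> 11 lines: tqy rrzad nnt qrkw gmm ghyzj wygkd piaut aygfm pawg flx
Hunk 4: at line 6 remove [wygkd,piaut,aygfm] add [qpun,vyjru,rpnh] -> 11 lines: tqy rrzad nnt qrkw gmm ghyzj qpun vyjru rpnh pawg flx
Final line 2: rrzad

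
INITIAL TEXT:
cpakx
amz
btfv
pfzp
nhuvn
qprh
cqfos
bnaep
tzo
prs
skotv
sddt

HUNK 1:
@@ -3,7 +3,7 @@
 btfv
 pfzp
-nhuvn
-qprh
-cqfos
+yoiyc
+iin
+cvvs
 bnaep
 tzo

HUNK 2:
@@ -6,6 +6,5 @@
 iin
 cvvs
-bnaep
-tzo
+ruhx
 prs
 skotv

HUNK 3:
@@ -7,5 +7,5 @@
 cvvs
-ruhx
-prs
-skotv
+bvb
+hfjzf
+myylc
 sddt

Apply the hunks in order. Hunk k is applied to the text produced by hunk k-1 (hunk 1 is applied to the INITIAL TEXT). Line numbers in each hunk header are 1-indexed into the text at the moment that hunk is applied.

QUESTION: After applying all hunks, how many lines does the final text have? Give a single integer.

Hunk 1: at line 3 remove [nhuvn,qprh,cqfos] add [yoiyc,iin,cvvs] -> 12 lines: cpakx amz btfv pfzp yoiyc iin cvvs bnaep tzo prs skotv sddt
Hunk 2: at line 6 remove [bnaep,tzo] add [ruhx] -> 11 lines: cpakx amz btfv pfzp yoiyc iin cvvs ruhx prs skotv sddt
Hunk 3: at line 7 remove [ruhx,prs,skotv] add [bvb,hfjzf,myylc] -> 11 lines: cpakx amz btfv pfzp yoiyc iin cvvs bvb hfjzf myylc sddt
Final line count: 11

Answer: 11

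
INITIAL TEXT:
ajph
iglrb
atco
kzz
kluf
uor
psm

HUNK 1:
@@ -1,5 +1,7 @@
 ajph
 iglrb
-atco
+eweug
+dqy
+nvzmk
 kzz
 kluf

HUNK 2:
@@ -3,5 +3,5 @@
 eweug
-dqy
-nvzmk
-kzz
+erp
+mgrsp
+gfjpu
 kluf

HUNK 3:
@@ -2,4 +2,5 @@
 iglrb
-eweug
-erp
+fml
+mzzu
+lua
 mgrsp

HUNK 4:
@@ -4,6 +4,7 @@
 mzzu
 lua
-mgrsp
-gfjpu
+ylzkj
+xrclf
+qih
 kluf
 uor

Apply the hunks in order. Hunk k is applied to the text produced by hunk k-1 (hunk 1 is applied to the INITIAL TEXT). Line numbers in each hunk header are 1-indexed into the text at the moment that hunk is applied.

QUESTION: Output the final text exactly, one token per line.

Answer: ajph
iglrb
fml
mzzu
lua
ylzkj
xrclf
qih
kluf
uor
psm

Derivation:
Hunk 1: at line 1 remove [atco] add [eweug,dqy,nvzmk] -> 9 lines: ajph iglrb eweug dqy nvzmk kzz kluf uor psm
Hunk 2: at line 3 remove [dqy,nvzmk,kzz] add [erp,mgrsp,gfjpu] -> 9 lines: ajph iglrb eweug erp mgrsp gfjpu kluf uor psm
Hunk 3: at line 2 remove [eweug,erp] add [fml,mzzu,lua] -> 10 lines: ajph iglrb fml mzzu lua mgrsp gfjpu kluf uor psm
Hunk 4: at line 4 remove [mgrsp,gfjpu] add [ylzkj,xrclf,qih] -> 11 lines: ajph iglrb fml mzzu lua ylzkj xrclf qih kluf uor psm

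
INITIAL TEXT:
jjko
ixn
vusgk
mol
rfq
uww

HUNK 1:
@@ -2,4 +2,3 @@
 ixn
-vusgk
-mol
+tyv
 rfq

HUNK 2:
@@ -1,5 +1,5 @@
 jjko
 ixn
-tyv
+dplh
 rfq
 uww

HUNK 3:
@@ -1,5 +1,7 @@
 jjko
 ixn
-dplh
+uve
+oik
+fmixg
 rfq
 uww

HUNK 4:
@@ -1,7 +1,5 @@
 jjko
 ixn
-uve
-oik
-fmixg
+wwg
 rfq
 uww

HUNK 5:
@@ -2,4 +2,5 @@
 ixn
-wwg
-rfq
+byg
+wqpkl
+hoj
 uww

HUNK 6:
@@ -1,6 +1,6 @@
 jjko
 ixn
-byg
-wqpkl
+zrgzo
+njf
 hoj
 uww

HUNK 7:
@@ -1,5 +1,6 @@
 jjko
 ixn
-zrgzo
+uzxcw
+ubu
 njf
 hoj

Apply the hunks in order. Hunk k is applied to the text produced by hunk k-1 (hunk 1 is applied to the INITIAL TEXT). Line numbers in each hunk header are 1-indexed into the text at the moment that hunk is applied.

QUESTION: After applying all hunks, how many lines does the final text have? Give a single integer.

Hunk 1: at line 2 remove [vusgk,mol] add [tyv] -> 5 lines: jjko ixn tyv rfq uww
Hunk 2: at line 1 remove [tyv] add [dplh] -> 5 lines: jjko ixn dplh rfq uww
Hunk 3: at line 1 remove [dplh] add [uve,oik,fmixg] -> 7 lines: jjko ixn uve oik fmixg rfq uww
Hunk 4: at line 1 remove [uve,oik,fmixg] add [wwg] -> 5 lines: jjko ixn wwg rfq uww
Hunk 5: at line 2 remove [wwg,rfq] add [byg,wqpkl,hoj] -> 6 lines: jjko ixn byg wqpkl hoj uww
Hunk 6: at line 1 remove [byg,wqpkl] add [zrgzo,njf] -> 6 lines: jjko ixn zrgzo njf hoj uww
Hunk 7: at line 1 remove [zrgzo] add [uzxcw,ubu] -> 7 lines: jjko ixn uzxcw ubu njf hoj uww
Final line count: 7

Answer: 7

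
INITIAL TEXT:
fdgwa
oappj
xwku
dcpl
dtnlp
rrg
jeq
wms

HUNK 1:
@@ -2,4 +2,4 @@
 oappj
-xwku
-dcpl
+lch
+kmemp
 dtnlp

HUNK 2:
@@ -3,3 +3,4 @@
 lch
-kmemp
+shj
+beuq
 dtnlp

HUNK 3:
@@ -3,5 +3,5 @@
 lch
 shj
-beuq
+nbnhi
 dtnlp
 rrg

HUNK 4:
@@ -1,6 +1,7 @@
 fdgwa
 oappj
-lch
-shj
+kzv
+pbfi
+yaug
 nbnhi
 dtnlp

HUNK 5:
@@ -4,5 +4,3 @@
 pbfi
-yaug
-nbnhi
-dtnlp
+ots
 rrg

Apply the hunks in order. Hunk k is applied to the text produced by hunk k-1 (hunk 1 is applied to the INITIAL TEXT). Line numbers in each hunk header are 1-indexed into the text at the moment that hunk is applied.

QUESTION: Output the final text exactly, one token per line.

Hunk 1: at line 2 remove [xwku,dcpl] add [lch,kmemp] -> 8 lines: fdgwa oappj lch kmemp dtnlp rrg jeq wms
Hunk 2: at line 3 remove [kmemp] add [shj,beuq] -> 9 lines: fdgwa oappj lch shj beuq dtnlp rrg jeq wms
Hunk 3: at line 3 remove [beuq] add [nbnhi] -> 9 lines: fdgwa oappj lch shj nbnhi dtnlp rrg jeq wms
Hunk 4: at line 1 remove [lch,shj] add [kzv,pbfi,yaug] -> 10 lines: fdgwa oappj kzv pbfi yaug nbnhi dtnlp rrg jeq wms
Hunk 5: at line 4 remove [yaug,nbnhi,dtnlp] add [ots] -> 8 lines: fdgwa oappj kzv pbfi ots rrg jeq wms

Answer: fdgwa
oappj
kzv
pbfi
ots
rrg
jeq
wms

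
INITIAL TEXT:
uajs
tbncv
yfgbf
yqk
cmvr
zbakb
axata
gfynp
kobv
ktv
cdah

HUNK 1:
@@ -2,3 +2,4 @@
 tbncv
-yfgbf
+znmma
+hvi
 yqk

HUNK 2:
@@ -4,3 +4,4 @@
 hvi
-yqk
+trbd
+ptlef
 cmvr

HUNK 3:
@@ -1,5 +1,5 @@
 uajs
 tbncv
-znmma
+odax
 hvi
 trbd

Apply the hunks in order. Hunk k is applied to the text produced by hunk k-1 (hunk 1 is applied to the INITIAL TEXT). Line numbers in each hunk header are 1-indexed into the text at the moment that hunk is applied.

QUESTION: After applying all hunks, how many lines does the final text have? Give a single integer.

Hunk 1: at line 2 remove [yfgbf] add [znmma,hvi] -> 12 lines: uajs tbncv znmma hvi yqk cmvr zbakb axata gfynp kobv ktv cdah
Hunk 2: at line 4 remove [yqk] add [trbd,ptlef] -> 13 lines: uajs tbncv znmma hvi trbd ptlef cmvr zbakb axata gfynp kobv ktv cdah
Hunk 3: at line 1 remove [znmma] add [odax] -> 13 lines: uajs tbncv odax hvi trbd ptlef cmvr zbakb axata gfynp kobv ktv cdah
Final line count: 13

Answer: 13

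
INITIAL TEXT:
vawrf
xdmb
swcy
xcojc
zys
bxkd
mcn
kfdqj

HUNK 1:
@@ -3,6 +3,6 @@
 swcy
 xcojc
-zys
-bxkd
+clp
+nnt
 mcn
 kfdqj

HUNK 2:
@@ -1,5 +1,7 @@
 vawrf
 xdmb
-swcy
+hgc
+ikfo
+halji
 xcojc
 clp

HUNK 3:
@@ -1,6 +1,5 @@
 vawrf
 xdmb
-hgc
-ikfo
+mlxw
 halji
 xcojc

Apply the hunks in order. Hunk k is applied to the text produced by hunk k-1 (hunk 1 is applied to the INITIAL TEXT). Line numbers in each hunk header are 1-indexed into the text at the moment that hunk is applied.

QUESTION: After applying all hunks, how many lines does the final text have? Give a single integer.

Hunk 1: at line 3 remove [zys,bxkd] add [clp,nnt] -> 8 lines: vawrf xdmb swcy xcojc clp nnt mcn kfdqj
Hunk 2: at line 1 remove [swcy] add [hgc,ikfo,halji] -> 10 lines: vawrf xdmb hgc ikfo halji xcojc clp nnt mcn kfdqj
Hunk 3: at line 1 remove [hgc,ikfo] add [mlxw] -> 9 lines: vawrf xdmb mlxw halji xcojc clp nnt mcn kfdqj
Final line count: 9

Answer: 9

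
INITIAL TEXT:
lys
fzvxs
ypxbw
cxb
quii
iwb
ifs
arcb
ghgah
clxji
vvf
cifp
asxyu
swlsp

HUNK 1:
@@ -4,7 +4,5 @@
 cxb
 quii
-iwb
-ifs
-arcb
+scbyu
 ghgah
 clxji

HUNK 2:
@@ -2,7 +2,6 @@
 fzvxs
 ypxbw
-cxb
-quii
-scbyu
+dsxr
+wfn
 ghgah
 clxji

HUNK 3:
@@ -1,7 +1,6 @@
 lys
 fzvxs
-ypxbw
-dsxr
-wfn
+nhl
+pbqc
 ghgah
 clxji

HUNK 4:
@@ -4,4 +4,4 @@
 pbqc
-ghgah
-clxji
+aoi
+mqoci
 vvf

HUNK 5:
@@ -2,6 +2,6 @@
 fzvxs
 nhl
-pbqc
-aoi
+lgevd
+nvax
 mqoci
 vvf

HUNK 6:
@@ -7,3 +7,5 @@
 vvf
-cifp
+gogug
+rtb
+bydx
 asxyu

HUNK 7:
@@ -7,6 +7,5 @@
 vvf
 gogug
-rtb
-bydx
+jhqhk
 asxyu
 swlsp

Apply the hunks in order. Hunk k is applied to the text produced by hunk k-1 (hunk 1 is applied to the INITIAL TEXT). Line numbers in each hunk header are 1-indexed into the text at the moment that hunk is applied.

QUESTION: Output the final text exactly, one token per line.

Answer: lys
fzvxs
nhl
lgevd
nvax
mqoci
vvf
gogug
jhqhk
asxyu
swlsp

Derivation:
Hunk 1: at line 4 remove [iwb,ifs,arcb] add [scbyu] -> 12 lines: lys fzvxs ypxbw cxb quii scbyu ghgah clxji vvf cifp asxyu swlsp
Hunk 2: at line 2 remove [cxb,quii,scbyu] add [dsxr,wfn] -> 11 lines: lys fzvxs ypxbw dsxr wfn ghgah clxji vvf cifp asxyu swlsp
Hunk 3: at line 1 remove [ypxbw,dsxr,wfn] add [nhl,pbqc] -> 10 lines: lys fzvxs nhl pbqc ghgah clxji vvf cifp asxyu swlsp
Hunk 4: at line 4 remove [ghgah,clxji] add [aoi,mqoci] -> 10 lines: lys fzvxs nhl pbqc aoi mqoci vvf cifp asxyu swlsp
Hunk 5: at line 2 remove [pbqc,aoi] add [lgevd,nvax] -> 10 lines: lys fzvxs nhl lgevd nvax mqoci vvf cifp asxyu swlsp
Hunk 6: at line 7 remove [cifp] add [gogug,rtb,bydx] -> 12 lines: lys fzvxs nhl lgevd nvax mqoci vvf gogug rtb bydx asxyu swlsp
Hunk 7: at line 7 remove [rtb,bydx] add [jhqhk] -> 11 lines: lys fzvxs nhl lgevd nvax mqoci vvf gogug jhqhk asxyu swlsp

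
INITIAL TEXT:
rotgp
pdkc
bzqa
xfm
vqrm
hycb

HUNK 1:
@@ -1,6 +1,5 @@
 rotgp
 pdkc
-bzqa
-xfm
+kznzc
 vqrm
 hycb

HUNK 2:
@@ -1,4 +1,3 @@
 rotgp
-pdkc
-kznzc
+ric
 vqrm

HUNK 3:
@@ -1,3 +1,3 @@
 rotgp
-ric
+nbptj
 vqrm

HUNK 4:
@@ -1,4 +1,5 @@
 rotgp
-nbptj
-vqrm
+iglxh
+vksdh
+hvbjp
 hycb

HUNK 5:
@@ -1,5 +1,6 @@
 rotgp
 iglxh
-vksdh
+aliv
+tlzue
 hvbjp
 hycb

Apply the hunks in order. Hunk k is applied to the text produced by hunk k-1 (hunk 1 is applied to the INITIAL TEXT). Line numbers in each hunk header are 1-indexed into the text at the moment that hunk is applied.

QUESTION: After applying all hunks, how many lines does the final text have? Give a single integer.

Answer: 6

Derivation:
Hunk 1: at line 1 remove [bzqa,xfm] add [kznzc] -> 5 lines: rotgp pdkc kznzc vqrm hycb
Hunk 2: at line 1 remove [pdkc,kznzc] add [ric] -> 4 lines: rotgp ric vqrm hycb
Hunk 3: at line 1 remove [ric] add [nbptj] -> 4 lines: rotgp nbptj vqrm hycb
Hunk 4: at line 1 remove [nbptj,vqrm] add [iglxh,vksdh,hvbjp] -> 5 lines: rotgp iglxh vksdh hvbjp hycb
Hunk 5: at line 1 remove [vksdh] add [aliv,tlzue] -> 6 lines: rotgp iglxh aliv tlzue hvbjp hycb
Final line count: 6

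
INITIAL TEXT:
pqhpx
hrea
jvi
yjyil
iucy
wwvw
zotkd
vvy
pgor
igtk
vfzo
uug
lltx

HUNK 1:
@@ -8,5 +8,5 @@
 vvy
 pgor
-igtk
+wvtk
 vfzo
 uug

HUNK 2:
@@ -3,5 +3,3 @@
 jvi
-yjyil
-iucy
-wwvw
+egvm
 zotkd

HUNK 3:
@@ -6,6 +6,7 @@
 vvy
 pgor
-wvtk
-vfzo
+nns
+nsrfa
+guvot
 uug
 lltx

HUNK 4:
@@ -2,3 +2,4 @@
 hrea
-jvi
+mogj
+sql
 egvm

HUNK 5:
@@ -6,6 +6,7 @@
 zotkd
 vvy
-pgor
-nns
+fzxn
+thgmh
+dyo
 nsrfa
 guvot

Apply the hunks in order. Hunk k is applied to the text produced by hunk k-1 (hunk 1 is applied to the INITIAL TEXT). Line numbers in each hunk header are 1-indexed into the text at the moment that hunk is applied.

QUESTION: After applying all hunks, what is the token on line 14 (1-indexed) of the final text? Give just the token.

Hunk 1: at line 8 remove [igtk] add [wvtk] -> 13 lines: pqhpx hrea jvi yjyil iucy wwvw zotkd vvy pgor wvtk vfzo uug lltx
Hunk 2: at line 3 remove [yjyil,iucy,wwvw] add [egvm] -> 11 lines: pqhpx hrea jvi egvm zotkd vvy pgor wvtk vfzo uug lltx
Hunk 3: at line 6 remove [wvtk,vfzo] add [nns,nsrfa,guvot] -> 12 lines: pqhpx hrea jvi egvm zotkd vvy pgor nns nsrfa guvot uug lltx
Hunk 4: at line 2 remove [jvi] add [mogj,sql] -> 13 lines: pqhpx hrea mogj sql egvm zotkd vvy pgor nns nsrfa guvot uug lltx
Hunk 5: at line 6 remove [pgor,nns] add [fzxn,thgmh,dyo] -> 14 lines: pqhpx hrea mogj sql egvm zotkd vvy fzxn thgmh dyo nsrfa guvot uug lltx
Final line 14: lltx

Answer: lltx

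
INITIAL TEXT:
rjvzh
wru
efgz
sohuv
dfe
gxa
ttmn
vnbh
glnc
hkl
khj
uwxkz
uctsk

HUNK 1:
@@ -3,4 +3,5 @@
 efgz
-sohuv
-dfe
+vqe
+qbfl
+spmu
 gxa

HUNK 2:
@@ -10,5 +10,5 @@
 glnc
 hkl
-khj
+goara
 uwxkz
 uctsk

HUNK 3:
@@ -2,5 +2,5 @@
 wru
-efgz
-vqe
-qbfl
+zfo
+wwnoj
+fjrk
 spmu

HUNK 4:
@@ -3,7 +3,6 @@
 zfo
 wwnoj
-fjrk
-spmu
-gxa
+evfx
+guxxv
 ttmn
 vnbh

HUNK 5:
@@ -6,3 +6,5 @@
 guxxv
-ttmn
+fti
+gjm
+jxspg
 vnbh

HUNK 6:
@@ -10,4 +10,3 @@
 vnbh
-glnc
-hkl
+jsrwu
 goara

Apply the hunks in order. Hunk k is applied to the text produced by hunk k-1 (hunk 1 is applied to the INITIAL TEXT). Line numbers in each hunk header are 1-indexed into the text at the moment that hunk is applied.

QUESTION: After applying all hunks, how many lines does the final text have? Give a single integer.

Answer: 14

Derivation:
Hunk 1: at line 3 remove [sohuv,dfe] add [vqe,qbfl,spmu] -> 14 lines: rjvzh wru efgz vqe qbfl spmu gxa ttmn vnbh glnc hkl khj uwxkz uctsk
Hunk 2: at line 10 remove [khj] add [goara] -> 14 lines: rjvzh wru efgz vqe qbfl spmu gxa ttmn vnbh glnc hkl goara uwxkz uctsk
Hunk 3: at line 2 remove [efgz,vqe,qbfl] add [zfo,wwnoj,fjrk] -> 14 lines: rjvzh wru zfo wwnoj fjrk spmu gxa ttmn vnbh glnc hkl goara uwxkz uctsk
Hunk 4: at line 3 remove [fjrk,spmu,gxa] add [evfx,guxxv] -> 13 lines: rjvzh wru zfo wwnoj evfx guxxv ttmn vnbh glnc hkl goara uwxkz uctsk
Hunk 5: at line 6 remove [ttmn] add [fti,gjm,jxspg] -> 15 lines: rjvzh wru zfo wwnoj evfx guxxv fti gjm jxspg vnbh glnc hkl goara uwxkz uctsk
Hunk 6: at line 10 remove [glnc,hkl] add [jsrwu] -> 14 lines: rjvzh wru zfo wwnoj evfx guxxv fti gjm jxspg vnbh jsrwu goara uwxkz uctsk
Final line count: 14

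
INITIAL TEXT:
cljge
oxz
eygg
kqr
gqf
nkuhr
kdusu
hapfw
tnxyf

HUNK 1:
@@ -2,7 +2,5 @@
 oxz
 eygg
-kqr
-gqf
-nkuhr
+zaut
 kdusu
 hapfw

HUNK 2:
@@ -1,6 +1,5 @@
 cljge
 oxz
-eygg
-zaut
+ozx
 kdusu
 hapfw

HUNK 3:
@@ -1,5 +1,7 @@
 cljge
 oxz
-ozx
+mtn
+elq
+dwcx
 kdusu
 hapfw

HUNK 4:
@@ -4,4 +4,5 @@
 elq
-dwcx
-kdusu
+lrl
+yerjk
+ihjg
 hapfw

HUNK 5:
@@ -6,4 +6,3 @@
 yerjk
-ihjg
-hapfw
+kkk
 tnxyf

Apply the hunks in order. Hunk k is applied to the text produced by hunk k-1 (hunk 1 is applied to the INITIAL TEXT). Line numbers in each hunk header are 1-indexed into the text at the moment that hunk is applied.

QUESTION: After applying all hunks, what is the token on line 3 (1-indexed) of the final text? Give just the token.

Hunk 1: at line 2 remove [kqr,gqf,nkuhr] add [zaut] -> 7 lines: cljge oxz eygg zaut kdusu hapfw tnxyf
Hunk 2: at line 1 remove [eygg,zaut] add [ozx] -> 6 lines: cljge oxz ozx kdusu hapfw tnxyf
Hunk 3: at line 1 remove [ozx] add [mtn,elq,dwcx] -> 8 lines: cljge oxz mtn elq dwcx kdusu hapfw tnxyf
Hunk 4: at line 4 remove [dwcx,kdusu] add [lrl,yerjk,ihjg] -> 9 lines: cljge oxz mtn elq lrl yerjk ihjg hapfw tnxyf
Hunk 5: at line 6 remove [ihjg,hapfw] add [kkk] -> 8 lines: cljge oxz mtn elq lrl yerjk kkk tnxyf
Final line 3: mtn

Answer: mtn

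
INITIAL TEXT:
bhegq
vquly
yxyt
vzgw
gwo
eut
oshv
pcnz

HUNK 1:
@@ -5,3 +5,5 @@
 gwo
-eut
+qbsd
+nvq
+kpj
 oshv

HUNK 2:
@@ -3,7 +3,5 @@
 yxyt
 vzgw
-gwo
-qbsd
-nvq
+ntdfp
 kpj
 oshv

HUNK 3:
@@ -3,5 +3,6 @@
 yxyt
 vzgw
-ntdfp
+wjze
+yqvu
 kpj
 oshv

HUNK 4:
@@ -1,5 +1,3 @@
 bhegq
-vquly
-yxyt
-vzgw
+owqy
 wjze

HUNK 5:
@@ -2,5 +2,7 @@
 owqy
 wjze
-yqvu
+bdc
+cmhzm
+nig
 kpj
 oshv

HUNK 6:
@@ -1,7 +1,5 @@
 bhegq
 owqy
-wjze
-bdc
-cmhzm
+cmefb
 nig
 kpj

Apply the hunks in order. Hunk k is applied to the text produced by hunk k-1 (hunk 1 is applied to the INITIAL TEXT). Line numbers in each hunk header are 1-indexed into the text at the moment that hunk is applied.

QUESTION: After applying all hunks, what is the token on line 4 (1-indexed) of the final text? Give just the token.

Answer: nig

Derivation:
Hunk 1: at line 5 remove [eut] add [qbsd,nvq,kpj] -> 10 lines: bhegq vquly yxyt vzgw gwo qbsd nvq kpj oshv pcnz
Hunk 2: at line 3 remove [gwo,qbsd,nvq] add [ntdfp] -> 8 lines: bhegq vquly yxyt vzgw ntdfp kpj oshv pcnz
Hunk 3: at line 3 remove [ntdfp] add [wjze,yqvu] -> 9 lines: bhegq vquly yxyt vzgw wjze yqvu kpj oshv pcnz
Hunk 4: at line 1 remove [vquly,yxyt,vzgw] add [owqy] -> 7 lines: bhegq owqy wjze yqvu kpj oshv pcnz
Hunk 5: at line 2 remove [yqvu] add [bdc,cmhzm,nig] -> 9 lines: bhegq owqy wjze bdc cmhzm nig kpj oshv pcnz
Hunk 6: at line 1 remove [wjze,bdc,cmhzm] add [cmefb] -> 7 lines: bhegq owqy cmefb nig kpj oshv pcnz
Final line 4: nig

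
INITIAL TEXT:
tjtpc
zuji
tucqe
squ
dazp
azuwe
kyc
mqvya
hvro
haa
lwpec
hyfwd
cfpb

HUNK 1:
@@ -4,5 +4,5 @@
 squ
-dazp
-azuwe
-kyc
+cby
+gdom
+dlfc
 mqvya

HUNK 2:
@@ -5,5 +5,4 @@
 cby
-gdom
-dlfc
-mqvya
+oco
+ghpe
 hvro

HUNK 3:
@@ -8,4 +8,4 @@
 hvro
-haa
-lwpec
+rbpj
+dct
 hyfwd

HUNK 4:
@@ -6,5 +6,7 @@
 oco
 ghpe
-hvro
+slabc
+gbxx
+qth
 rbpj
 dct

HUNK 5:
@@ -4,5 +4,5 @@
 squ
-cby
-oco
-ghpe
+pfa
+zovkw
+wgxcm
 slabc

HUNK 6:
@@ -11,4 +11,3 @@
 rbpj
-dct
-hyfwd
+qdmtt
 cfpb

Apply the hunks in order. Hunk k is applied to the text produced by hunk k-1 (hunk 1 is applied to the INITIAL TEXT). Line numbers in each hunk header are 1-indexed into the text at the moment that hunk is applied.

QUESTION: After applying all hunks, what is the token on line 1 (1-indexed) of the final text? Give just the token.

Hunk 1: at line 4 remove [dazp,azuwe,kyc] add [cby,gdom,dlfc] -> 13 lines: tjtpc zuji tucqe squ cby gdom dlfc mqvya hvro haa lwpec hyfwd cfpb
Hunk 2: at line 5 remove [gdom,dlfc,mqvya] add [oco,ghpe] -> 12 lines: tjtpc zuji tucqe squ cby oco ghpe hvro haa lwpec hyfwd cfpb
Hunk 3: at line 8 remove [haa,lwpec] add [rbpj,dct] -> 12 lines: tjtpc zuji tucqe squ cby oco ghpe hvro rbpj dct hyfwd cfpb
Hunk 4: at line 6 remove [hvro] add [slabc,gbxx,qth] -> 14 lines: tjtpc zuji tucqe squ cby oco ghpe slabc gbxx qth rbpj dct hyfwd cfpb
Hunk 5: at line 4 remove [cby,oco,ghpe] add [pfa,zovkw,wgxcm] -> 14 lines: tjtpc zuji tucqe squ pfa zovkw wgxcm slabc gbxx qth rbpj dct hyfwd cfpb
Hunk 6: at line 11 remove [dct,hyfwd] add [qdmtt] -> 13 lines: tjtpc zuji tucqe squ pfa zovkw wgxcm slabc gbxx qth rbpj qdmtt cfpb
Final line 1: tjtpc

Answer: tjtpc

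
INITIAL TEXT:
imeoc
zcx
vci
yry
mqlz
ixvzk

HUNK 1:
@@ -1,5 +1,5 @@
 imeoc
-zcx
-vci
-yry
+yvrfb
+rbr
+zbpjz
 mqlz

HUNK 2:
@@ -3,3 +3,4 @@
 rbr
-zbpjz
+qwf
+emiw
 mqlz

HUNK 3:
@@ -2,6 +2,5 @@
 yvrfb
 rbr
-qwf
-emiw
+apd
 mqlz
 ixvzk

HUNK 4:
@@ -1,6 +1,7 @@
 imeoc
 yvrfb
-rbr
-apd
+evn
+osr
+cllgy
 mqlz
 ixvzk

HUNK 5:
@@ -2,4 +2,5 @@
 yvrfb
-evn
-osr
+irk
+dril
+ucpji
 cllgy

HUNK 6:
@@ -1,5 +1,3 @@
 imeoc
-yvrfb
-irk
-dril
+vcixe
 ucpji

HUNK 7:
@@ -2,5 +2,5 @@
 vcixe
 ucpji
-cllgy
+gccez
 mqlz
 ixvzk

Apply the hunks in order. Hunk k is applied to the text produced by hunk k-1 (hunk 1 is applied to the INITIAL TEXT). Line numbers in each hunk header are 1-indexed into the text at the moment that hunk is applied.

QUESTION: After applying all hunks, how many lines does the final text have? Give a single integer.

Hunk 1: at line 1 remove [zcx,vci,yry] add [yvrfb,rbr,zbpjz] -> 6 lines: imeoc yvrfb rbr zbpjz mqlz ixvzk
Hunk 2: at line 3 remove [zbpjz] add [qwf,emiw] -> 7 lines: imeoc yvrfb rbr qwf emiw mqlz ixvzk
Hunk 3: at line 2 remove [qwf,emiw] add [apd] -> 6 lines: imeoc yvrfb rbr apd mqlz ixvzk
Hunk 4: at line 1 remove [rbr,apd] add [evn,osr,cllgy] -> 7 lines: imeoc yvrfb evn osr cllgy mqlz ixvzk
Hunk 5: at line 2 remove [evn,osr] add [irk,dril,ucpji] -> 8 lines: imeoc yvrfb irk dril ucpji cllgy mqlz ixvzk
Hunk 6: at line 1 remove [yvrfb,irk,dril] add [vcixe] -> 6 lines: imeoc vcixe ucpji cllgy mqlz ixvzk
Hunk 7: at line 2 remove [cllgy] add [gccez] -> 6 lines: imeoc vcixe ucpji gccez mqlz ixvzk
Final line count: 6

Answer: 6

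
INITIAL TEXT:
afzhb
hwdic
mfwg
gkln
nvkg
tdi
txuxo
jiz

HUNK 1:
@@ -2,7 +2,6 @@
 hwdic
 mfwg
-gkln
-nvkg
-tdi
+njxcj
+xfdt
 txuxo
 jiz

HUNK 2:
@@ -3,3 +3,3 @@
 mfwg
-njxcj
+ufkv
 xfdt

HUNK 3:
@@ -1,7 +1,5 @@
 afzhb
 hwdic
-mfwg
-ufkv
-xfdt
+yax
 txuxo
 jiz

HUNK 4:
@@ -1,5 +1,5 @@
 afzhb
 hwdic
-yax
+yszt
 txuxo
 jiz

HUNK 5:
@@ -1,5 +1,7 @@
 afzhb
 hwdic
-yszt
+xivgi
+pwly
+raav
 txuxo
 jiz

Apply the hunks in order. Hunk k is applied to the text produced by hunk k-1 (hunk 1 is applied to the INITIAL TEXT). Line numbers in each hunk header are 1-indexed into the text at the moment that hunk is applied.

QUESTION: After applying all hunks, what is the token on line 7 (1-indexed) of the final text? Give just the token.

Answer: jiz

Derivation:
Hunk 1: at line 2 remove [gkln,nvkg,tdi] add [njxcj,xfdt] -> 7 lines: afzhb hwdic mfwg njxcj xfdt txuxo jiz
Hunk 2: at line 3 remove [njxcj] add [ufkv] -> 7 lines: afzhb hwdic mfwg ufkv xfdt txuxo jiz
Hunk 3: at line 1 remove [mfwg,ufkv,xfdt] add [yax] -> 5 lines: afzhb hwdic yax txuxo jiz
Hunk 4: at line 1 remove [yax] add [yszt] -> 5 lines: afzhb hwdic yszt txuxo jiz
Hunk 5: at line 1 remove [yszt] add [xivgi,pwly,raav] -> 7 lines: afzhb hwdic xivgi pwly raav txuxo jiz
Final line 7: jiz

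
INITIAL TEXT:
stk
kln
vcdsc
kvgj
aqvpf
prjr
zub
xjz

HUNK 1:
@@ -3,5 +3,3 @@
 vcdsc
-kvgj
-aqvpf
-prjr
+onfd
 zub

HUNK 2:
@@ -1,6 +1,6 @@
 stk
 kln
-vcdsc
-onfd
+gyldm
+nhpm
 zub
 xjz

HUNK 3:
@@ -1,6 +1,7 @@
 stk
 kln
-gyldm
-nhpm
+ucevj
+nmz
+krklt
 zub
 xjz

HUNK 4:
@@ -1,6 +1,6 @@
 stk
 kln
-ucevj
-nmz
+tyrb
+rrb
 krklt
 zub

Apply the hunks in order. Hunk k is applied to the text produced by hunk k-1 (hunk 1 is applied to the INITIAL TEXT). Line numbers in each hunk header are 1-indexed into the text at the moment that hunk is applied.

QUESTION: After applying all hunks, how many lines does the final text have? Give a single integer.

Answer: 7

Derivation:
Hunk 1: at line 3 remove [kvgj,aqvpf,prjr] add [onfd] -> 6 lines: stk kln vcdsc onfd zub xjz
Hunk 2: at line 1 remove [vcdsc,onfd] add [gyldm,nhpm] -> 6 lines: stk kln gyldm nhpm zub xjz
Hunk 3: at line 1 remove [gyldm,nhpm] add [ucevj,nmz,krklt] -> 7 lines: stk kln ucevj nmz krklt zub xjz
Hunk 4: at line 1 remove [ucevj,nmz] add [tyrb,rrb] -> 7 lines: stk kln tyrb rrb krklt zub xjz
Final line count: 7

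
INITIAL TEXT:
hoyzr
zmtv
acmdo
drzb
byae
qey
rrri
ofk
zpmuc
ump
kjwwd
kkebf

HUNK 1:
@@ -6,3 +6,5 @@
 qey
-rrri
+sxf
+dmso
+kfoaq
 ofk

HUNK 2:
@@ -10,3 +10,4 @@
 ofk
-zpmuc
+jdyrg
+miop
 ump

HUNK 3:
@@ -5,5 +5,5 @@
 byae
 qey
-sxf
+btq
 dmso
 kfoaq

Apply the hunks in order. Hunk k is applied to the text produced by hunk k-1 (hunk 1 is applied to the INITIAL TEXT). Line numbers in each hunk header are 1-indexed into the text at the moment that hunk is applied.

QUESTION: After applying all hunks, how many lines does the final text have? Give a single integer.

Hunk 1: at line 6 remove [rrri] add [sxf,dmso,kfoaq] -> 14 lines: hoyzr zmtv acmdo drzb byae qey sxf dmso kfoaq ofk zpmuc ump kjwwd kkebf
Hunk 2: at line 10 remove [zpmuc] add [jdyrg,miop] -> 15 lines: hoyzr zmtv acmdo drzb byae qey sxf dmso kfoaq ofk jdyrg miop ump kjwwd kkebf
Hunk 3: at line 5 remove [sxf] add [btq] -> 15 lines: hoyzr zmtv acmdo drzb byae qey btq dmso kfoaq ofk jdyrg miop ump kjwwd kkebf
Final line count: 15

Answer: 15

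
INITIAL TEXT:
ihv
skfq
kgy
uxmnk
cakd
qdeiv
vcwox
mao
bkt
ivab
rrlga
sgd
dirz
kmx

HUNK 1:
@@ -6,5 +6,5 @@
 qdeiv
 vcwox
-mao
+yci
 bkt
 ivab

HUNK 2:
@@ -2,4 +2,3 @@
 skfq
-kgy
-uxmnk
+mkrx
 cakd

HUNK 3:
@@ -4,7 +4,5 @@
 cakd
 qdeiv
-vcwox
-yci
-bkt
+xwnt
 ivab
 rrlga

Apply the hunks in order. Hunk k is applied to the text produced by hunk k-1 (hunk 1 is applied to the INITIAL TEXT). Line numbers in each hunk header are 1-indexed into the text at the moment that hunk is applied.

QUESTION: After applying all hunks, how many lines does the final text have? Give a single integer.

Hunk 1: at line 6 remove [mao] add [yci] -> 14 lines: ihv skfq kgy uxmnk cakd qdeiv vcwox yci bkt ivab rrlga sgd dirz kmx
Hunk 2: at line 2 remove [kgy,uxmnk] add [mkrx] -> 13 lines: ihv skfq mkrx cakd qdeiv vcwox yci bkt ivab rrlga sgd dirz kmx
Hunk 3: at line 4 remove [vcwox,yci,bkt] add [xwnt] -> 11 lines: ihv skfq mkrx cakd qdeiv xwnt ivab rrlga sgd dirz kmx
Final line count: 11

Answer: 11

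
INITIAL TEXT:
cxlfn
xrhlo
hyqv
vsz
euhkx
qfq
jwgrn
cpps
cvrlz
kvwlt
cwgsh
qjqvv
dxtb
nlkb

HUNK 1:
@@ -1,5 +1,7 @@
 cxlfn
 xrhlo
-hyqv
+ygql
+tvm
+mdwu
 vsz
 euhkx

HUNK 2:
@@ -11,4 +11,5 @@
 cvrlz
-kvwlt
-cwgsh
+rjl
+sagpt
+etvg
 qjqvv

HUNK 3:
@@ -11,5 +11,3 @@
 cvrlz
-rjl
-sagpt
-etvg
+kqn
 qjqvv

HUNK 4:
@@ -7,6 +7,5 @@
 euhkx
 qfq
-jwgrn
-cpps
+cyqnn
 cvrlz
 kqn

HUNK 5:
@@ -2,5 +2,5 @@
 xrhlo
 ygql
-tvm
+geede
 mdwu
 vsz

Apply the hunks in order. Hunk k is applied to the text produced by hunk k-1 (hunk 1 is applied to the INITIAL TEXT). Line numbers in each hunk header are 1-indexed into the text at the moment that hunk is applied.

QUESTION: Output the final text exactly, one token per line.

Answer: cxlfn
xrhlo
ygql
geede
mdwu
vsz
euhkx
qfq
cyqnn
cvrlz
kqn
qjqvv
dxtb
nlkb

Derivation:
Hunk 1: at line 1 remove [hyqv] add [ygql,tvm,mdwu] -> 16 lines: cxlfn xrhlo ygql tvm mdwu vsz euhkx qfq jwgrn cpps cvrlz kvwlt cwgsh qjqvv dxtb nlkb
Hunk 2: at line 11 remove [kvwlt,cwgsh] add [rjl,sagpt,etvg] -> 17 lines: cxlfn xrhlo ygql tvm mdwu vsz euhkx qfq jwgrn cpps cvrlz rjl sagpt etvg qjqvv dxtb nlkb
Hunk 3: at line 11 remove [rjl,sagpt,etvg] add [kqn] -> 15 lines: cxlfn xrhlo ygql tvm mdwu vsz euhkx qfq jwgrn cpps cvrlz kqn qjqvv dxtb nlkb
Hunk 4: at line 7 remove [jwgrn,cpps] add [cyqnn] -> 14 lines: cxlfn xrhlo ygql tvm mdwu vsz euhkx qfq cyqnn cvrlz kqn qjqvv dxtb nlkb
Hunk 5: at line 2 remove [tvm] add [geede] -> 14 lines: cxlfn xrhlo ygql geede mdwu vsz euhkx qfq cyqnn cvrlz kqn qjqvv dxtb nlkb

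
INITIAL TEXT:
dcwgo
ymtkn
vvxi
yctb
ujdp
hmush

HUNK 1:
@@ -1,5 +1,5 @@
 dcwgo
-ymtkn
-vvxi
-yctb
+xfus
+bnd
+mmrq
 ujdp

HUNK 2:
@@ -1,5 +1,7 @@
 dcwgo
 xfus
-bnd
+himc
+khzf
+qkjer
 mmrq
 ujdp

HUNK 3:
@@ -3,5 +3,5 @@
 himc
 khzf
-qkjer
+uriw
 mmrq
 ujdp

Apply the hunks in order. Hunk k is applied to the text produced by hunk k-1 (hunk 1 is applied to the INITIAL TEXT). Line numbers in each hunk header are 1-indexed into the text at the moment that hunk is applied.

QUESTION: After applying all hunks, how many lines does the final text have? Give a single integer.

Answer: 8

Derivation:
Hunk 1: at line 1 remove [ymtkn,vvxi,yctb] add [xfus,bnd,mmrq] -> 6 lines: dcwgo xfus bnd mmrq ujdp hmush
Hunk 2: at line 1 remove [bnd] add [himc,khzf,qkjer] -> 8 lines: dcwgo xfus himc khzf qkjer mmrq ujdp hmush
Hunk 3: at line 3 remove [qkjer] add [uriw] -> 8 lines: dcwgo xfus himc khzf uriw mmrq ujdp hmush
Final line count: 8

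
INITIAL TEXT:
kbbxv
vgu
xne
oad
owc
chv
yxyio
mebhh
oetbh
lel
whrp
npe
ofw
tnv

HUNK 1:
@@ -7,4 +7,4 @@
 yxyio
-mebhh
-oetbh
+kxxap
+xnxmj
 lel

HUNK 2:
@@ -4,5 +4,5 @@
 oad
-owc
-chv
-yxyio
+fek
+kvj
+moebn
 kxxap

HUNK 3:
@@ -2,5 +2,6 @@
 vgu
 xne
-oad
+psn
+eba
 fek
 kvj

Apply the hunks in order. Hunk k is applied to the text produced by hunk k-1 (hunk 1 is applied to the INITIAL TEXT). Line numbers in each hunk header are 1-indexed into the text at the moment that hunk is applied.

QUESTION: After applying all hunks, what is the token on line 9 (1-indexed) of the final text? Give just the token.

Answer: kxxap

Derivation:
Hunk 1: at line 7 remove [mebhh,oetbh] add [kxxap,xnxmj] -> 14 lines: kbbxv vgu xne oad owc chv yxyio kxxap xnxmj lel whrp npe ofw tnv
Hunk 2: at line 4 remove [owc,chv,yxyio] add [fek,kvj,moebn] -> 14 lines: kbbxv vgu xne oad fek kvj moebn kxxap xnxmj lel whrp npe ofw tnv
Hunk 3: at line 2 remove [oad] add [psn,eba] -> 15 lines: kbbxv vgu xne psn eba fek kvj moebn kxxap xnxmj lel whrp npe ofw tnv
Final line 9: kxxap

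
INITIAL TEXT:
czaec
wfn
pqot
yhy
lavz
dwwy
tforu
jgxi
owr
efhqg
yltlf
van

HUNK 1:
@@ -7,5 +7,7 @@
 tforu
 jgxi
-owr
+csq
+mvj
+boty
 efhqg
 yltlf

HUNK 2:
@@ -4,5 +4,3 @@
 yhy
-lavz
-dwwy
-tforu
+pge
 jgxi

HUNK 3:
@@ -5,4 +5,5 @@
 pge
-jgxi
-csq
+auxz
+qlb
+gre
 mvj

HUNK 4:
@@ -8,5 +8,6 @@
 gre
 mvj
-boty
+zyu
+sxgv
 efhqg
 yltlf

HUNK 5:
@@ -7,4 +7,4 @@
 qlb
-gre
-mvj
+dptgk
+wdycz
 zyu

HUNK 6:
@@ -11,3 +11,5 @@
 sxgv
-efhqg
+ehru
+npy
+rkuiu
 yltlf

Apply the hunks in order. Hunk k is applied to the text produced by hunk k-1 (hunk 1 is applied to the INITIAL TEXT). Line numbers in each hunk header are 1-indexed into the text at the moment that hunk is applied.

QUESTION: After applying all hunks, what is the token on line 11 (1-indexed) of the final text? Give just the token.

Hunk 1: at line 7 remove [owr] add [csq,mvj,boty] -> 14 lines: czaec wfn pqot yhy lavz dwwy tforu jgxi csq mvj boty efhqg yltlf van
Hunk 2: at line 4 remove [lavz,dwwy,tforu] add [pge] -> 12 lines: czaec wfn pqot yhy pge jgxi csq mvj boty efhqg yltlf van
Hunk 3: at line 5 remove [jgxi,csq] add [auxz,qlb,gre] -> 13 lines: czaec wfn pqot yhy pge auxz qlb gre mvj boty efhqg yltlf van
Hunk 4: at line 8 remove [boty] add [zyu,sxgv] -> 14 lines: czaec wfn pqot yhy pge auxz qlb gre mvj zyu sxgv efhqg yltlf van
Hunk 5: at line 7 remove [gre,mvj] add [dptgk,wdycz] -> 14 lines: czaec wfn pqot yhy pge auxz qlb dptgk wdycz zyu sxgv efhqg yltlf van
Hunk 6: at line 11 remove [efhqg] add [ehru,npy,rkuiu] -> 16 lines: czaec wfn pqot yhy pge auxz qlb dptgk wdycz zyu sxgv ehru npy rkuiu yltlf van
Final line 11: sxgv

Answer: sxgv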